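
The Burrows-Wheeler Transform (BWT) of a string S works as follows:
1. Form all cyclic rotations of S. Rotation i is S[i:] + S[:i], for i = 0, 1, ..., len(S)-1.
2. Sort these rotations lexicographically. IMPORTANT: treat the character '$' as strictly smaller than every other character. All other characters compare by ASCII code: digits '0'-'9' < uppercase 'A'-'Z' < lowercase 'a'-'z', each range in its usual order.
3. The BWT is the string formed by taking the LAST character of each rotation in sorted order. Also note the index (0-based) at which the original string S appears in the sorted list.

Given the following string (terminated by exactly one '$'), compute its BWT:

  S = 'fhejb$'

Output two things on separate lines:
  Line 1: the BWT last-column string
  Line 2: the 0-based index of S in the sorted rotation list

All 6 rotations (rotation i = S[i:]+S[:i]):
  rot[0] = fhejb$
  rot[1] = hejb$f
  rot[2] = ejb$fh
  rot[3] = jb$fhe
  rot[4] = b$fhej
  rot[5] = $fhejb
Sorted (with $ < everything):
  sorted[0] = $fhejb  (last char: 'b')
  sorted[1] = b$fhej  (last char: 'j')
  sorted[2] = ejb$fh  (last char: 'h')
  sorted[3] = fhejb$  (last char: '$')
  sorted[4] = hejb$f  (last char: 'f')
  sorted[5] = jb$fhe  (last char: 'e')
Last column: bjh$fe
Original string S is at sorted index 3

Answer: bjh$fe
3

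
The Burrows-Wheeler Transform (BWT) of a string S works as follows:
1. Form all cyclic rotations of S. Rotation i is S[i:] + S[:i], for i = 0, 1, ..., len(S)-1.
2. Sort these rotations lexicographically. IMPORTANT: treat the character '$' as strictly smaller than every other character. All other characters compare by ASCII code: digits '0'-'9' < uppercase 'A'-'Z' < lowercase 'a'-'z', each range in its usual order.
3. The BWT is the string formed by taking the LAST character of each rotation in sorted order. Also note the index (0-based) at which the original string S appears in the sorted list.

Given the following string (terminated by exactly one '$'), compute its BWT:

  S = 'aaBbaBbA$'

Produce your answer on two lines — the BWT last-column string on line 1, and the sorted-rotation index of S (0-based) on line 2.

All 9 rotations (rotation i = S[i:]+S[:i]):
  rot[0] = aaBbaBbA$
  rot[1] = aBbaBbA$a
  rot[2] = BbaBbA$aa
  rot[3] = baBbA$aaB
  rot[4] = aBbA$aaBb
  rot[5] = BbA$aaBba
  rot[6] = bA$aaBbaB
  rot[7] = A$aaBbaBb
  rot[8] = $aaBbaBbA
Sorted (with $ < everything):
  sorted[0] = $aaBbaBbA  (last char: 'A')
  sorted[1] = A$aaBbaBb  (last char: 'b')
  sorted[2] = BbA$aaBba  (last char: 'a')
  sorted[3] = BbaBbA$aa  (last char: 'a')
  sorted[4] = aBbA$aaBb  (last char: 'b')
  sorted[5] = aBbaBbA$a  (last char: 'a')
  sorted[6] = aaBbaBbA$  (last char: '$')
  sorted[7] = bA$aaBbaB  (last char: 'B')
  sorted[8] = baBbA$aaB  (last char: 'B')
Last column: Abaaba$BB
Original string S is at sorted index 6

Answer: Abaaba$BB
6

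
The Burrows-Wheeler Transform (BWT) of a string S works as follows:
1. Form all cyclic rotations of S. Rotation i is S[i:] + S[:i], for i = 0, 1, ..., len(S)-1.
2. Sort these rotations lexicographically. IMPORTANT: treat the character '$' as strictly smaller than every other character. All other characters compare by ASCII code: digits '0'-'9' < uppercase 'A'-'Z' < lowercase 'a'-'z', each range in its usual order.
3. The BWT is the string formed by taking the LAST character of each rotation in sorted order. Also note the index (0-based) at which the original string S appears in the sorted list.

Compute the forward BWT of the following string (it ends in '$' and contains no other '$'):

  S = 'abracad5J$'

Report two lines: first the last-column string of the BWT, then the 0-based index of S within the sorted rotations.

All 10 rotations (rotation i = S[i:]+S[:i]):
  rot[0] = abracad5J$
  rot[1] = bracad5J$a
  rot[2] = racad5J$ab
  rot[3] = acad5J$abr
  rot[4] = cad5J$abra
  rot[5] = ad5J$abrac
  rot[6] = d5J$abraca
  rot[7] = 5J$abracad
  rot[8] = J$abracad5
  rot[9] = $abracad5J
Sorted (with $ < everything):
  sorted[0] = $abracad5J  (last char: 'J')
  sorted[1] = 5J$abracad  (last char: 'd')
  sorted[2] = J$abracad5  (last char: '5')
  sorted[3] = abracad5J$  (last char: '$')
  sorted[4] = acad5J$abr  (last char: 'r')
  sorted[5] = ad5J$abrac  (last char: 'c')
  sorted[6] = bracad5J$a  (last char: 'a')
  sorted[7] = cad5J$abra  (last char: 'a')
  sorted[8] = d5J$abraca  (last char: 'a')
  sorted[9] = racad5J$ab  (last char: 'b')
Last column: Jd5$rcaaab
Original string S is at sorted index 3

Answer: Jd5$rcaaab
3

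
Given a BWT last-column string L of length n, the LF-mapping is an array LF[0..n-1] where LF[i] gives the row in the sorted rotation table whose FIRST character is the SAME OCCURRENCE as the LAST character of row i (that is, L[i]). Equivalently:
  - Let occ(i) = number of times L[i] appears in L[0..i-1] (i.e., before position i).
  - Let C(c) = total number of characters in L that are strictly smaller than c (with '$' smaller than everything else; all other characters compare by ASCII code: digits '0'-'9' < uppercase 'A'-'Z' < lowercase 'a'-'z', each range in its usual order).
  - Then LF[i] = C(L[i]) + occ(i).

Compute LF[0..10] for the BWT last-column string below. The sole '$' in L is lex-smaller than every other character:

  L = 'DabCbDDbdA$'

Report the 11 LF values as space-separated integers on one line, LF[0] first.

Answer: 3 6 7 2 8 4 5 9 10 1 0

Derivation:
Char counts: '$':1, 'A':1, 'C':1, 'D':3, 'a':1, 'b':3, 'd':1
C (first-col start): C('$')=0, C('A')=1, C('C')=2, C('D')=3, C('a')=6, C('b')=7, C('d')=10
L[0]='D': occ=0, LF[0]=C('D')+0=3+0=3
L[1]='a': occ=0, LF[1]=C('a')+0=6+0=6
L[2]='b': occ=0, LF[2]=C('b')+0=7+0=7
L[3]='C': occ=0, LF[3]=C('C')+0=2+0=2
L[4]='b': occ=1, LF[4]=C('b')+1=7+1=8
L[5]='D': occ=1, LF[5]=C('D')+1=3+1=4
L[6]='D': occ=2, LF[6]=C('D')+2=3+2=5
L[7]='b': occ=2, LF[7]=C('b')+2=7+2=9
L[8]='d': occ=0, LF[8]=C('d')+0=10+0=10
L[9]='A': occ=0, LF[9]=C('A')+0=1+0=1
L[10]='$': occ=0, LF[10]=C('$')+0=0+0=0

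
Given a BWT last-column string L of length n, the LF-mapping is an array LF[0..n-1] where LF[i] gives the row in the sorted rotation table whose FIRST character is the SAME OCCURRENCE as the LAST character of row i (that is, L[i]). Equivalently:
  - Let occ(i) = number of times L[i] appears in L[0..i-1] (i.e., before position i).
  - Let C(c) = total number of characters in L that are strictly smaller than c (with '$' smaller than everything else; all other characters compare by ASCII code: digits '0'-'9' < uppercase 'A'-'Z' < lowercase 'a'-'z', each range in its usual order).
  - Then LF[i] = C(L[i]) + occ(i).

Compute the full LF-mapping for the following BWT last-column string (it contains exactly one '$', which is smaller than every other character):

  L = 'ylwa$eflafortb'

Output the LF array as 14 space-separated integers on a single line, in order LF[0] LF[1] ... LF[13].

Char counts: '$':1, 'a':2, 'b':1, 'e':1, 'f':2, 'l':2, 'o':1, 'r':1, 't':1, 'w':1, 'y':1
C (first-col start): C('$')=0, C('a')=1, C('b')=3, C('e')=4, C('f')=5, C('l')=7, C('o')=9, C('r')=10, C('t')=11, C('w')=12, C('y')=13
L[0]='y': occ=0, LF[0]=C('y')+0=13+0=13
L[1]='l': occ=0, LF[1]=C('l')+0=7+0=7
L[2]='w': occ=0, LF[2]=C('w')+0=12+0=12
L[3]='a': occ=0, LF[3]=C('a')+0=1+0=1
L[4]='$': occ=0, LF[4]=C('$')+0=0+0=0
L[5]='e': occ=0, LF[5]=C('e')+0=4+0=4
L[6]='f': occ=0, LF[6]=C('f')+0=5+0=5
L[7]='l': occ=1, LF[7]=C('l')+1=7+1=8
L[8]='a': occ=1, LF[8]=C('a')+1=1+1=2
L[9]='f': occ=1, LF[9]=C('f')+1=5+1=6
L[10]='o': occ=0, LF[10]=C('o')+0=9+0=9
L[11]='r': occ=0, LF[11]=C('r')+0=10+0=10
L[12]='t': occ=0, LF[12]=C('t')+0=11+0=11
L[13]='b': occ=0, LF[13]=C('b')+0=3+0=3

Answer: 13 7 12 1 0 4 5 8 2 6 9 10 11 3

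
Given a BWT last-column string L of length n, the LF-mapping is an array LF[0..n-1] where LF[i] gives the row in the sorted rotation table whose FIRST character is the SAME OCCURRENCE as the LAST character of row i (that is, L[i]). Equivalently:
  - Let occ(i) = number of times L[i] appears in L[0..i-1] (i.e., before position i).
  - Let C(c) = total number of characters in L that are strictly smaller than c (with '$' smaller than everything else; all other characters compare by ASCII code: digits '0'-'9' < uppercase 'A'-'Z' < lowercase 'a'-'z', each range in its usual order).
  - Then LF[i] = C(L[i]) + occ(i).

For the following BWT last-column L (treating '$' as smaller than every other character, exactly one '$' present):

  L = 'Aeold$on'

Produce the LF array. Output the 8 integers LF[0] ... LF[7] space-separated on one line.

Char counts: '$':1, 'A':1, 'd':1, 'e':1, 'l':1, 'n':1, 'o':2
C (first-col start): C('$')=0, C('A')=1, C('d')=2, C('e')=3, C('l')=4, C('n')=5, C('o')=6
L[0]='A': occ=0, LF[0]=C('A')+0=1+0=1
L[1]='e': occ=0, LF[1]=C('e')+0=3+0=3
L[2]='o': occ=0, LF[2]=C('o')+0=6+0=6
L[3]='l': occ=0, LF[3]=C('l')+0=4+0=4
L[4]='d': occ=0, LF[4]=C('d')+0=2+0=2
L[5]='$': occ=0, LF[5]=C('$')+0=0+0=0
L[6]='o': occ=1, LF[6]=C('o')+1=6+1=7
L[7]='n': occ=0, LF[7]=C('n')+0=5+0=5

Answer: 1 3 6 4 2 0 7 5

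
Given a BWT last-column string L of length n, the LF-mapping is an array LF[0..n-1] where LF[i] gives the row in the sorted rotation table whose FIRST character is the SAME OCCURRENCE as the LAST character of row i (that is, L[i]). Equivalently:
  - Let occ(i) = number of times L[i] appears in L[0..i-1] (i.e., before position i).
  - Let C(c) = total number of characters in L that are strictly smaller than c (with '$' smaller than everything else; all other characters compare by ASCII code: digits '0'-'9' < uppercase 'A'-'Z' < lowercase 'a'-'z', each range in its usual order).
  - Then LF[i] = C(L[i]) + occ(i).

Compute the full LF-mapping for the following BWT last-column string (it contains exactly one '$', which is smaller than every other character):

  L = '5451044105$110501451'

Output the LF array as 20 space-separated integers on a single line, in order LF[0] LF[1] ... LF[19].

Char counts: '$':1, '0':4, '1':6, '4':4, '5':5
C (first-col start): C('$')=0, C('0')=1, C('1')=5, C('4')=11, C('5')=15
L[0]='5': occ=0, LF[0]=C('5')+0=15+0=15
L[1]='4': occ=0, LF[1]=C('4')+0=11+0=11
L[2]='5': occ=1, LF[2]=C('5')+1=15+1=16
L[3]='1': occ=0, LF[3]=C('1')+0=5+0=5
L[4]='0': occ=0, LF[4]=C('0')+0=1+0=1
L[5]='4': occ=1, LF[5]=C('4')+1=11+1=12
L[6]='4': occ=2, LF[6]=C('4')+2=11+2=13
L[7]='1': occ=1, LF[7]=C('1')+1=5+1=6
L[8]='0': occ=1, LF[8]=C('0')+1=1+1=2
L[9]='5': occ=2, LF[9]=C('5')+2=15+2=17
L[10]='$': occ=0, LF[10]=C('$')+0=0+0=0
L[11]='1': occ=2, LF[11]=C('1')+2=5+2=7
L[12]='1': occ=3, LF[12]=C('1')+3=5+3=8
L[13]='0': occ=2, LF[13]=C('0')+2=1+2=3
L[14]='5': occ=3, LF[14]=C('5')+3=15+3=18
L[15]='0': occ=3, LF[15]=C('0')+3=1+3=4
L[16]='1': occ=4, LF[16]=C('1')+4=5+4=9
L[17]='4': occ=3, LF[17]=C('4')+3=11+3=14
L[18]='5': occ=4, LF[18]=C('5')+4=15+4=19
L[19]='1': occ=5, LF[19]=C('1')+5=5+5=10

Answer: 15 11 16 5 1 12 13 6 2 17 0 7 8 3 18 4 9 14 19 10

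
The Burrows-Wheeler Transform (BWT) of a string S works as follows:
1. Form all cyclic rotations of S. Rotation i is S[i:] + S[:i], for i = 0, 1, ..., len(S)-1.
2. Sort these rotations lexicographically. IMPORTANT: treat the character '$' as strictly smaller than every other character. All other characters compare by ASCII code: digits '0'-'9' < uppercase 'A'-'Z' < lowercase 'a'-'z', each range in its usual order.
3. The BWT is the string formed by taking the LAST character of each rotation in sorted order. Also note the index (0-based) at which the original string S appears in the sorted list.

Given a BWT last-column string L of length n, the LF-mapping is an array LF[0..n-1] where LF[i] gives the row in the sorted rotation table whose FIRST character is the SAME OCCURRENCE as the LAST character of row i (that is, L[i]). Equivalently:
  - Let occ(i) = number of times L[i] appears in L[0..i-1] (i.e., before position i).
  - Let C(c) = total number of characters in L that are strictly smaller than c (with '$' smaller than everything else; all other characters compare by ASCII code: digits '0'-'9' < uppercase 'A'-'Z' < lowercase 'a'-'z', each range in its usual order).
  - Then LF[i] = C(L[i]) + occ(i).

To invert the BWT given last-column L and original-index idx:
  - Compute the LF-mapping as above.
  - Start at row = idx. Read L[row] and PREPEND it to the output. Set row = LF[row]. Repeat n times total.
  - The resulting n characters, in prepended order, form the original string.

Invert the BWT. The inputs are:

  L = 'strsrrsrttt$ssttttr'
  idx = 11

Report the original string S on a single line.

LF mapping: 6 11 1 7 2 3 8 4 12 13 14 0 9 10 15 16 17 18 5
Walk LF starting at row 11, prepending L[row]:
  step 1: row=11, L[11]='$', prepend. Next row=LF[11]=0
  step 2: row=0, L[0]='s', prepend. Next row=LF[0]=6
  step 3: row=6, L[6]='s', prepend. Next row=LF[6]=8
  step 4: row=8, L[8]='t', prepend. Next row=LF[8]=12
  step 5: row=12, L[12]='s', prepend. Next row=LF[12]=9
  step 6: row=9, L[9]='t', prepend. Next row=LF[9]=13
  step 7: row=13, L[13]='s', prepend. Next row=LF[13]=10
  step 8: row=10, L[10]='t', prepend. Next row=LF[10]=14
  step 9: row=14, L[14]='t', prepend. Next row=LF[14]=15
  step 10: row=15, L[15]='t', prepend. Next row=LF[15]=16
  step 11: row=16, L[16]='t', prepend. Next row=LF[16]=17
  step 12: row=17, L[17]='t', prepend. Next row=LF[17]=18
  step 13: row=18, L[18]='r', prepend. Next row=LF[18]=5
  step 14: row=5, L[5]='r', prepend. Next row=LF[5]=3
  step 15: row=3, L[3]='s', prepend. Next row=LF[3]=7
  step 16: row=7, L[7]='r', prepend. Next row=LF[7]=4
  step 17: row=4, L[4]='r', prepend. Next row=LF[4]=2
  step 18: row=2, L[2]='r', prepend. Next row=LF[2]=1
  step 19: row=1, L[1]='t', prepend. Next row=LF[1]=11
Reversed output: trrrsrrtttttststss$

Answer: trrrsrrtttttststss$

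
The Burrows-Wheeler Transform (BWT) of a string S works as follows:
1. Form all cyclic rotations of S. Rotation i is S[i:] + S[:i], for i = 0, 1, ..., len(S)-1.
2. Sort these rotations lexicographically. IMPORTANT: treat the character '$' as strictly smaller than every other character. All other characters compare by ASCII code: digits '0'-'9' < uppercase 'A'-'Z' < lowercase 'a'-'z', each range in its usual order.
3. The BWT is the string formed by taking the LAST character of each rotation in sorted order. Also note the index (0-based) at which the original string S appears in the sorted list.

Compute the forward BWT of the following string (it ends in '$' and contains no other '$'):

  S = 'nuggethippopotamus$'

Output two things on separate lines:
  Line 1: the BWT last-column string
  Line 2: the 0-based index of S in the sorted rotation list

All 19 rotations (rotation i = S[i:]+S[:i]):
  rot[0] = nuggethippopotamus$
  rot[1] = uggethippopotamus$n
  rot[2] = ggethippopotamus$nu
  rot[3] = gethippopotamus$nug
  rot[4] = ethippopotamus$nugg
  rot[5] = thippopotamus$nugge
  rot[6] = hippopotamus$nugget
  rot[7] = ippopotamus$nuggeth
  rot[8] = ppopotamus$nuggethi
  rot[9] = popotamus$nuggethip
  rot[10] = opotamus$nuggethipp
  rot[11] = potamus$nuggethippo
  rot[12] = otamus$nuggethippop
  rot[13] = tamus$nuggethippopo
  rot[14] = amus$nuggethippopot
  rot[15] = mus$nuggethippopota
  rot[16] = us$nuggethippopotam
  rot[17] = s$nuggethippopotamu
  rot[18] = $nuggethippopotamus
Sorted (with $ < everything):
  sorted[0] = $nuggethippopotamus  (last char: 's')
  sorted[1] = amus$nuggethippopot  (last char: 't')
  sorted[2] = ethippopotamus$nugg  (last char: 'g')
  sorted[3] = gethippopotamus$nug  (last char: 'g')
  sorted[4] = ggethippopotamus$nu  (last char: 'u')
  sorted[5] = hippopotamus$nugget  (last char: 't')
  sorted[6] = ippopotamus$nuggeth  (last char: 'h')
  sorted[7] = mus$nuggethippopota  (last char: 'a')
  sorted[8] = nuggethippopotamus$  (last char: '$')
  sorted[9] = opotamus$nuggethipp  (last char: 'p')
  sorted[10] = otamus$nuggethippop  (last char: 'p')
  sorted[11] = popotamus$nuggethip  (last char: 'p')
  sorted[12] = potamus$nuggethippo  (last char: 'o')
  sorted[13] = ppopotamus$nuggethi  (last char: 'i')
  sorted[14] = s$nuggethippopotamu  (last char: 'u')
  sorted[15] = tamus$nuggethippopo  (last char: 'o')
  sorted[16] = thippopotamus$nugge  (last char: 'e')
  sorted[17] = uggethippopotamus$n  (last char: 'n')
  sorted[18] = us$nuggethippopotam  (last char: 'm')
Last column: stggutha$pppoiuoenm
Original string S is at sorted index 8

Answer: stggutha$pppoiuoenm
8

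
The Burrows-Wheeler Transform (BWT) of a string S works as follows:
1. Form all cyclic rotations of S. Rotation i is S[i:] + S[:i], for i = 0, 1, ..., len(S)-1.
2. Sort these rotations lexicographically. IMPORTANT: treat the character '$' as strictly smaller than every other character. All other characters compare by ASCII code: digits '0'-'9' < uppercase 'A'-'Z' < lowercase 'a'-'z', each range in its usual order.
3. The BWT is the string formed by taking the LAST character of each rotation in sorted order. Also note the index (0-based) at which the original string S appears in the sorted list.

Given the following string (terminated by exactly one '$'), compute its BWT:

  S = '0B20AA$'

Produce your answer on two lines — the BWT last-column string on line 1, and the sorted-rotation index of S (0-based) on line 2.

All 7 rotations (rotation i = S[i:]+S[:i]):
  rot[0] = 0B20AA$
  rot[1] = B20AA$0
  rot[2] = 20AA$0B
  rot[3] = 0AA$0B2
  rot[4] = AA$0B20
  rot[5] = A$0B20A
  rot[6] = $0B20AA
Sorted (with $ < everything):
  sorted[0] = $0B20AA  (last char: 'A')
  sorted[1] = 0AA$0B2  (last char: '2')
  sorted[2] = 0B20AA$  (last char: '$')
  sorted[3] = 20AA$0B  (last char: 'B')
  sorted[4] = A$0B20A  (last char: 'A')
  sorted[5] = AA$0B20  (last char: '0')
  sorted[6] = B20AA$0  (last char: '0')
Last column: A2$BA00
Original string S is at sorted index 2

Answer: A2$BA00
2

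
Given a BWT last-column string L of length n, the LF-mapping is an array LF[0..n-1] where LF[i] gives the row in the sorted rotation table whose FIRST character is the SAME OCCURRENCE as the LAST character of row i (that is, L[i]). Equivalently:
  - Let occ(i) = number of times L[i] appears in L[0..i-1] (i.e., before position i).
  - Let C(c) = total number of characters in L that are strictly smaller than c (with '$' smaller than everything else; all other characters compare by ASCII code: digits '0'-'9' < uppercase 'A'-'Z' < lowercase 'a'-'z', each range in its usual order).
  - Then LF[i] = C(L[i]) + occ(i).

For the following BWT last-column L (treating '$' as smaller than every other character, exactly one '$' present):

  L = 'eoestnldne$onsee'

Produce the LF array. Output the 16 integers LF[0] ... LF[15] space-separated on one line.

Char counts: '$':1, 'd':1, 'e':5, 'l':1, 'n':3, 'o':2, 's':2, 't':1
C (first-col start): C('$')=0, C('d')=1, C('e')=2, C('l')=7, C('n')=8, C('o')=11, C('s')=13, C('t')=15
L[0]='e': occ=0, LF[0]=C('e')+0=2+0=2
L[1]='o': occ=0, LF[1]=C('o')+0=11+0=11
L[2]='e': occ=1, LF[2]=C('e')+1=2+1=3
L[3]='s': occ=0, LF[3]=C('s')+0=13+0=13
L[4]='t': occ=0, LF[4]=C('t')+0=15+0=15
L[5]='n': occ=0, LF[5]=C('n')+0=8+0=8
L[6]='l': occ=0, LF[6]=C('l')+0=7+0=7
L[7]='d': occ=0, LF[7]=C('d')+0=1+0=1
L[8]='n': occ=1, LF[8]=C('n')+1=8+1=9
L[9]='e': occ=2, LF[9]=C('e')+2=2+2=4
L[10]='$': occ=0, LF[10]=C('$')+0=0+0=0
L[11]='o': occ=1, LF[11]=C('o')+1=11+1=12
L[12]='n': occ=2, LF[12]=C('n')+2=8+2=10
L[13]='s': occ=1, LF[13]=C('s')+1=13+1=14
L[14]='e': occ=3, LF[14]=C('e')+3=2+3=5
L[15]='e': occ=4, LF[15]=C('e')+4=2+4=6

Answer: 2 11 3 13 15 8 7 1 9 4 0 12 10 14 5 6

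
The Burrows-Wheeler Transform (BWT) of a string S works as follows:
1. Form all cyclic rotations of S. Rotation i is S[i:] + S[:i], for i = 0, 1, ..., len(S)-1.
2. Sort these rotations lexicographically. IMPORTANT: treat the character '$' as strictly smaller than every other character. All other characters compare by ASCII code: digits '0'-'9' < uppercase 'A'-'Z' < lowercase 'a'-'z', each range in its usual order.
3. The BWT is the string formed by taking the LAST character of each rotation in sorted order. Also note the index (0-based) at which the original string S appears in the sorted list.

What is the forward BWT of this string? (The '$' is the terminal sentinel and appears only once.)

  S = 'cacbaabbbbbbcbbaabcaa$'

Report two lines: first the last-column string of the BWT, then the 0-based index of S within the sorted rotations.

All 22 rotations (rotation i = S[i:]+S[:i]):
  rot[0] = cacbaabbbbbbcbbaabcaa$
  rot[1] = acbaabbbbbbcbbaabcaa$c
  rot[2] = cbaabbbbbbcbbaabcaa$ca
  rot[3] = baabbbbbbcbbaabcaa$cac
  rot[4] = aabbbbbbcbbaabcaa$cacb
  rot[5] = abbbbbbcbbaabcaa$cacba
  rot[6] = bbbbbbcbbaabcaa$cacbaa
  rot[7] = bbbbbcbbaabcaa$cacbaab
  rot[8] = bbbbcbbaabcaa$cacbaabb
  rot[9] = bbbcbbaabcaa$cacbaabbb
  rot[10] = bbcbbaabcaa$cacbaabbbb
  rot[11] = bcbbaabcaa$cacbaabbbbb
  rot[12] = cbbaabcaa$cacbaabbbbbb
  rot[13] = bbaabcaa$cacbaabbbbbbc
  rot[14] = baabcaa$cacbaabbbbbbcb
  rot[15] = aabcaa$cacbaabbbbbbcbb
  rot[16] = abcaa$cacbaabbbbbbcbba
  rot[17] = bcaa$cacbaabbbbbbcbbaa
  rot[18] = caa$cacbaabbbbbbcbbaab
  rot[19] = aa$cacbaabbbbbbcbbaabc
  rot[20] = a$cacbaabbbbbbcbbaabca
  rot[21] = $cacbaabbbbbbcbbaabcaa
Sorted (with $ < everything):
  sorted[0] = $cacbaabbbbbbcbbaabcaa  (last char: 'a')
  sorted[1] = a$cacbaabbbbbbcbbaabca  (last char: 'a')
  sorted[2] = aa$cacbaabbbbbbcbbaabc  (last char: 'c')
  sorted[3] = aabbbbbbcbbaabcaa$cacb  (last char: 'b')
  sorted[4] = aabcaa$cacbaabbbbbbcbb  (last char: 'b')
  sorted[5] = abbbbbbcbbaabcaa$cacba  (last char: 'a')
  sorted[6] = abcaa$cacbaabbbbbbcbba  (last char: 'a')
  sorted[7] = acbaabbbbbbcbbaabcaa$c  (last char: 'c')
  sorted[8] = baabbbbbbcbbaabcaa$cac  (last char: 'c')
  sorted[9] = baabcaa$cacbaabbbbbbcb  (last char: 'b')
  sorted[10] = bbaabcaa$cacbaabbbbbbc  (last char: 'c')
  sorted[11] = bbbbbbcbbaabcaa$cacbaa  (last char: 'a')
  sorted[12] = bbbbbcbbaabcaa$cacbaab  (last char: 'b')
  sorted[13] = bbbbcbbaabcaa$cacbaabb  (last char: 'b')
  sorted[14] = bbbcbbaabcaa$cacbaabbb  (last char: 'b')
  sorted[15] = bbcbbaabcaa$cacbaabbbb  (last char: 'b')
  sorted[16] = bcaa$cacbaabbbbbbcbbaa  (last char: 'a')
  sorted[17] = bcbbaabcaa$cacbaabbbbb  (last char: 'b')
  sorted[18] = caa$cacbaabbbbbbcbbaab  (last char: 'b')
  sorted[19] = cacbaabbbbbbcbbaabcaa$  (last char: '$')
  sorted[20] = cbaabbbbbbcbbaabcaa$ca  (last char: 'a')
  sorted[21] = cbbaabcaa$cacbaabbbbbb  (last char: 'b')
Last column: aacbbaaccbcabbbbabb$ab
Original string S is at sorted index 19

Answer: aacbbaaccbcabbbbabb$ab
19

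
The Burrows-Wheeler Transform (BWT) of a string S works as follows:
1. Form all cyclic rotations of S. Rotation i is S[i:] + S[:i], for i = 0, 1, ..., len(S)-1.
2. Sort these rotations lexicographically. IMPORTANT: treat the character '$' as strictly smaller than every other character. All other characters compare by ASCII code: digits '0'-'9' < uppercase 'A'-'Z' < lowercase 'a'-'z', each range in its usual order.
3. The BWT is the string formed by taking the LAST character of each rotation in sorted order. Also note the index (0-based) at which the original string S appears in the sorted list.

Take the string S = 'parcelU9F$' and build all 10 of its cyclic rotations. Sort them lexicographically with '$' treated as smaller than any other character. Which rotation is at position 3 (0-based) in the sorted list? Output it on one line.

All 10 rotations (rotation i = S[i:]+S[:i]):
  rot[0] = parcelU9F$
  rot[1] = arcelU9F$p
  rot[2] = rcelU9F$pa
  rot[3] = celU9F$par
  rot[4] = elU9F$parc
  rot[5] = lU9F$parce
  rot[6] = U9F$parcel
  rot[7] = 9F$parcelU
  rot[8] = F$parcelU9
  rot[9] = $parcelU9F
Sorted (with $ < everything):
  sorted[0] = $parcelU9F
  sorted[1] = 9F$parcelU
  sorted[2] = F$parcelU9
  sorted[3] = U9F$parcel
  sorted[4] = arcelU9F$p
  sorted[5] = celU9F$par
  sorted[6] = elU9F$parc
  sorted[7] = lU9F$parce
  sorted[8] = parcelU9F$
  sorted[9] = rcelU9F$pa
sorted[3] = U9F$parcel

Answer: U9F$parcel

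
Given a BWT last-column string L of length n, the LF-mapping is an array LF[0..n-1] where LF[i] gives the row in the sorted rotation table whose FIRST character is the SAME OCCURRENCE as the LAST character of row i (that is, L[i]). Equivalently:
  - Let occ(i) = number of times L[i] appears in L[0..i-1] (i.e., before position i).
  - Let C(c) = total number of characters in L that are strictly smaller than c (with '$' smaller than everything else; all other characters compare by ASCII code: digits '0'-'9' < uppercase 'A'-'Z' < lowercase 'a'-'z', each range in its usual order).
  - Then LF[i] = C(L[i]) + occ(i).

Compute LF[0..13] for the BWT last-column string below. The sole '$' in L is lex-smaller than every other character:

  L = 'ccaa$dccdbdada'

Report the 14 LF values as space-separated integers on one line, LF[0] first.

Answer: 6 7 1 2 0 10 8 9 11 5 12 3 13 4

Derivation:
Char counts: '$':1, 'a':4, 'b':1, 'c':4, 'd':4
C (first-col start): C('$')=0, C('a')=1, C('b')=5, C('c')=6, C('d')=10
L[0]='c': occ=0, LF[0]=C('c')+0=6+0=6
L[1]='c': occ=1, LF[1]=C('c')+1=6+1=7
L[2]='a': occ=0, LF[2]=C('a')+0=1+0=1
L[3]='a': occ=1, LF[3]=C('a')+1=1+1=2
L[4]='$': occ=0, LF[4]=C('$')+0=0+0=0
L[5]='d': occ=0, LF[5]=C('d')+0=10+0=10
L[6]='c': occ=2, LF[6]=C('c')+2=6+2=8
L[7]='c': occ=3, LF[7]=C('c')+3=6+3=9
L[8]='d': occ=1, LF[8]=C('d')+1=10+1=11
L[9]='b': occ=0, LF[9]=C('b')+0=5+0=5
L[10]='d': occ=2, LF[10]=C('d')+2=10+2=12
L[11]='a': occ=2, LF[11]=C('a')+2=1+2=3
L[12]='d': occ=3, LF[12]=C('d')+3=10+3=13
L[13]='a': occ=3, LF[13]=C('a')+3=1+3=4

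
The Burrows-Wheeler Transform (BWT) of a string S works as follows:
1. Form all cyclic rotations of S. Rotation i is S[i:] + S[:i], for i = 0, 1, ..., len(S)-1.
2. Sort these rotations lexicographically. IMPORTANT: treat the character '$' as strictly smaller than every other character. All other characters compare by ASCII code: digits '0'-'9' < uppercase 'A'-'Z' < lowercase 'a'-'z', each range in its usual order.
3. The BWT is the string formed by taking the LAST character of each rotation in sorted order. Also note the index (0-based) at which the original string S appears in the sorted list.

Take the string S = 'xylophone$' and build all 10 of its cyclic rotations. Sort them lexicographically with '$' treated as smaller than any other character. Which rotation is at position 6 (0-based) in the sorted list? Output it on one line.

All 10 rotations (rotation i = S[i:]+S[:i]):
  rot[0] = xylophone$
  rot[1] = ylophone$x
  rot[2] = lophone$xy
  rot[3] = ophone$xyl
  rot[4] = phone$xylo
  rot[5] = hone$xylop
  rot[6] = one$xyloph
  rot[7] = ne$xylopho
  rot[8] = e$xylophon
  rot[9] = $xylophone
Sorted (with $ < everything):
  sorted[0] = $xylophone
  sorted[1] = e$xylophon
  sorted[2] = hone$xylop
  sorted[3] = lophone$xy
  sorted[4] = ne$xylopho
  sorted[5] = one$xyloph
  sorted[6] = ophone$xyl
  sorted[7] = phone$xylo
  sorted[8] = xylophone$
  sorted[9] = ylophone$x
sorted[6] = ophone$xyl

Answer: ophone$xyl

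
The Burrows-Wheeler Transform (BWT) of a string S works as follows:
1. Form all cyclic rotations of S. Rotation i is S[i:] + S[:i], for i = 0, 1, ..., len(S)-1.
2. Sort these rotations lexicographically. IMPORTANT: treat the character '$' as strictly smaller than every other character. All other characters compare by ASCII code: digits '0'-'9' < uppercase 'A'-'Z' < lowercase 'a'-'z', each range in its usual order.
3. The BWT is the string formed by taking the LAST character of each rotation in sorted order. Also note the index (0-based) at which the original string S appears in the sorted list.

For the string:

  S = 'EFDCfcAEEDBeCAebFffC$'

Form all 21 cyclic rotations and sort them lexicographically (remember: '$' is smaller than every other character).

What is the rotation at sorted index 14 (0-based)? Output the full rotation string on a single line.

All 21 rotations (rotation i = S[i:]+S[:i]):
  rot[0] = EFDCfcAEEDBeCAebFffC$
  rot[1] = FDCfcAEEDBeCAebFffC$E
  rot[2] = DCfcAEEDBeCAebFffC$EF
  rot[3] = CfcAEEDBeCAebFffC$EFD
  rot[4] = fcAEEDBeCAebFffC$EFDC
  rot[5] = cAEEDBeCAebFffC$EFDCf
  rot[6] = AEEDBeCAebFffC$EFDCfc
  rot[7] = EEDBeCAebFffC$EFDCfcA
  rot[8] = EDBeCAebFffC$EFDCfcAE
  rot[9] = DBeCAebFffC$EFDCfcAEE
  rot[10] = BeCAebFffC$EFDCfcAEED
  rot[11] = eCAebFffC$EFDCfcAEEDB
  rot[12] = CAebFffC$EFDCfcAEEDBe
  rot[13] = AebFffC$EFDCfcAEEDBeC
  rot[14] = ebFffC$EFDCfcAEEDBeCA
  rot[15] = bFffC$EFDCfcAEEDBeCAe
  rot[16] = FffC$EFDCfcAEEDBeCAeb
  rot[17] = ffC$EFDCfcAEEDBeCAebF
  rot[18] = fC$EFDCfcAEEDBeCAebFf
  rot[19] = C$EFDCfcAEEDBeCAebFff
  rot[20] = $EFDCfcAEEDBeCAebFffC
Sorted (with $ < everything):
  sorted[0] = $EFDCfcAEEDBeCAebFffC
  sorted[1] = AEEDBeCAebFffC$EFDCfc
  sorted[2] = AebFffC$EFDCfcAEEDBeC
  sorted[3] = BeCAebFffC$EFDCfcAEED
  sorted[4] = C$EFDCfcAEEDBeCAebFff
  sorted[5] = CAebFffC$EFDCfcAEEDBe
  sorted[6] = CfcAEEDBeCAebFffC$EFD
  sorted[7] = DBeCAebFffC$EFDCfcAEE
  sorted[8] = DCfcAEEDBeCAebFffC$EF
  sorted[9] = EDBeCAebFffC$EFDCfcAE
  sorted[10] = EEDBeCAebFffC$EFDCfcA
  sorted[11] = EFDCfcAEEDBeCAebFffC$
  sorted[12] = FDCfcAEEDBeCAebFffC$E
  sorted[13] = FffC$EFDCfcAEEDBeCAeb
  sorted[14] = bFffC$EFDCfcAEEDBeCAe
  sorted[15] = cAEEDBeCAebFffC$EFDCf
  sorted[16] = eCAebFffC$EFDCfcAEEDB
  sorted[17] = ebFffC$EFDCfcAEEDBeCA
  sorted[18] = fC$EFDCfcAEEDBeCAebFf
  sorted[19] = fcAEEDBeCAebFffC$EFDC
  sorted[20] = ffC$EFDCfcAEEDBeCAebF
sorted[14] = bFffC$EFDCfcAEEDBeCAe

Answer: bFffC$EFDCfcAEEDBeCAe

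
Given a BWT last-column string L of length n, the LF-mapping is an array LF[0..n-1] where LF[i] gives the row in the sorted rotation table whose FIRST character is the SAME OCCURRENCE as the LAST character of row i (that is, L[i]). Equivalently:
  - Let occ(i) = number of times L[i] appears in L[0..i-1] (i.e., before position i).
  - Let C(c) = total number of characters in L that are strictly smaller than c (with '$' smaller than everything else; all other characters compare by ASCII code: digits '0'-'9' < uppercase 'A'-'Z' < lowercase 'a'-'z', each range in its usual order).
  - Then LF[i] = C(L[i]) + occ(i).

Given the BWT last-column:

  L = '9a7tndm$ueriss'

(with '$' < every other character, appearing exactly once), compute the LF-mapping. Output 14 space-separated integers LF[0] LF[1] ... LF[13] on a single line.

Answer: 2 3 1 12 8 4 7 0 13 5 9 6 10 11

Derivation:
Char counts: '$':1, '7':1, '9':1, 'a':1, 'd':1, 'e':1, 'i':1, 'm':1, 'n':1, 'r':1, 's':2, 't':1, 'u':1
C (first-col start): C('$')=0, C('7')=1, C('9')=2, C('a')=3, C('d')=4, C('e')=5, C('i')=6, C('m')=7, C('n')=8, C('r')=9, C('s')=10, C('t')=12, C('u')=13
L[0]='9': occ=0, LF[0]=C('9')+0=2+0=2
L[1]='a': occ=0, LF[1]=C('a')+0=3+0=3
L[2]='7': occ=0, LF[2]=C('7')+0=1+0=1
L[3]='t': occ=0, LF[3]=C('t')+0=12+0=12
L[4]='n': occ=0, LF[4]=C('n')+0=8+0=8
L[5]='d': occ=0, LF[5]=C('d')+0=4+0=4
L[6]='m': occ=0, LF[6]=C('m')+0=7+0=7
L[7]='$': occ=0, LF[7]=C('$')+0=0+0=0
L[8]='u': occ=0, LF[8]=C('u')+0=13+0=13
L[9]='e': occ=0, LF[9]=C('e')+0=5+0=5
L[10]='r': occ=0, LF[10]=C('r')+0=9+0=9
L[11]='i': occ=0, LF[11]=C('i')+0=6+0=6
L[12]='s': occ=0, LF[12]=C('s')+0=10+0=10
L[13]='s': occ=1, LF[13]=C('s')+1=10+1=11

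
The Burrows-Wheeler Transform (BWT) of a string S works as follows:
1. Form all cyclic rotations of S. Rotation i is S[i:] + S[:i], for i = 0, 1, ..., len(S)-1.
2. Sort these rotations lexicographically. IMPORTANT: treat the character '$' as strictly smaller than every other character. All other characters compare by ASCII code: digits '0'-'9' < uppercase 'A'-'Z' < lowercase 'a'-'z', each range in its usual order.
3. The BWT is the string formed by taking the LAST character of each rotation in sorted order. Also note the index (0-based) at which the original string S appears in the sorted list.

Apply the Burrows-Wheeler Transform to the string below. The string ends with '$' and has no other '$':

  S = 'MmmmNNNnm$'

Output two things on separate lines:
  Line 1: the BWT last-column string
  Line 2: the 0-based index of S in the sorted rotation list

All 10 rotations (rotation i = S[i:]+S[:i]):
  rot[0] = MmmmNNNnm$
  rot[1] = mmmNNNnm$M
  rot[2] = mmNNNnm$Mm
  rot[3] = mNNNnm$Mmm
  rot[4] = NNNnm$Mmmm
  rot[5] = NNnm$MmmmN
  rot[6] = Nnm$MmmmNN
  rot[7] = nm$MmmmNNN
  rot[8] = m$MmmmNNNn
  rot[9] = $MmmmNNNnm
Sorted (with $ < everything):
  sorted[0] = $MmmmNNNnm  (last char: 'm')
  sorted[1] = MmmmNNNnm$  (last char: '$')
  sorted[2] = NNNnm$Mmmm  (last char: 'm')
  sorted[3] = NNnm$MmmmN  (last char: 'N')
  sorted[4] = Nnm$MmmmNN  (last char: 'N')
  sorted[5] = m$MmmmNNNn  (last char: 'n')
  sorted[6] = mNNNnm$Mmm  (last char: 'm')
  sorted[7] = mmNNNnm$Mm  (last char: 'm')
  sorted[8] = mmmNNNnm$M  (last char: 'M')
  sorted[9] = nm$MmmmNNN  (last char: 'N')
Last column: m$mNNnmmMN
Original string S is at sorted index 1

Answer: m$mNNnmmMN
1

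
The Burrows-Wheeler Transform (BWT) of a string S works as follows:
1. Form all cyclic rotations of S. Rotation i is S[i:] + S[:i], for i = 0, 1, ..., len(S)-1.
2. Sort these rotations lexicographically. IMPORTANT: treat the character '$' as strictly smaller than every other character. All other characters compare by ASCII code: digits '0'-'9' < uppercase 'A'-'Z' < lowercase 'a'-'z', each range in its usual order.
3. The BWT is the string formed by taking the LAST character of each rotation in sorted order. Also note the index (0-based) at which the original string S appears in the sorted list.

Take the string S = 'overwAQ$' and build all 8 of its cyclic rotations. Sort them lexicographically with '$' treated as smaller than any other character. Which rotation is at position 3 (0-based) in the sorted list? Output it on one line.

All 8 rotations (rotation i = S[i:]+S[:i]):
  rot[0] = overwAQ$
  rot[1] = verwAQ$o
  rot[2] = erwAQ$ov
  rot[3] = rwAQ$ove
  rot[4] = wAQ$over
  rot[5] = AQ$overw
  rot[6] = Q$overwA
  rot[7] = $overwAQ
Sorted (with $ < everything):
  sorted[0] = $overwAQ
  sorted[1] = AQ$overw
  sorted[2] = Q$overwA
  sorted[3] = erwAQ$ov
  sorted[4] = overwAQ$
  sorted[5] = rwAQ$ove
  sorted[6] = verwAQ$o
  sorted[7] = wAQ$over
sorted[3] = erwAQ$ov

Answer: erwAQ$ov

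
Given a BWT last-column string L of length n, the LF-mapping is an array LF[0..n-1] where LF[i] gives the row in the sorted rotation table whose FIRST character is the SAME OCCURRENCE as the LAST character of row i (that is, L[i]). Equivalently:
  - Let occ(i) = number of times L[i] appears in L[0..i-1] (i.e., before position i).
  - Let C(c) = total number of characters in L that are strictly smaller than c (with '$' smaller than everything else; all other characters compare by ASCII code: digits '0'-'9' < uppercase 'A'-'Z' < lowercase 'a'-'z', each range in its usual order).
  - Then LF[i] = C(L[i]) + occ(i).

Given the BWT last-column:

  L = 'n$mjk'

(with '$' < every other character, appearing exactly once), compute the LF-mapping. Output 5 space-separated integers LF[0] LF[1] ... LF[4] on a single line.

Answer: 4 0 3 1 2

Derivation:
Char counts: '$':1, 'j':1, 'k':1, 'm':1, 'n':1
C (first-col start): C('$')=0, C('j')=1, C('k')=2, C('m')=3, C('n')=4
L[0]='n': occ=0, LF[0]=C('n')+0=4+0=4
L[1]='$': occ=0, LF[1]=C('$')+0=0+0=0
L[2]='m': occ=0, LF[2]=C('m')+0=3+0=3
L[3]='j': occ=0, LF[3]=C('j')+0=1+0=1
L[4]='k': occ=0, LF[4]=C('k')+0=2+0=2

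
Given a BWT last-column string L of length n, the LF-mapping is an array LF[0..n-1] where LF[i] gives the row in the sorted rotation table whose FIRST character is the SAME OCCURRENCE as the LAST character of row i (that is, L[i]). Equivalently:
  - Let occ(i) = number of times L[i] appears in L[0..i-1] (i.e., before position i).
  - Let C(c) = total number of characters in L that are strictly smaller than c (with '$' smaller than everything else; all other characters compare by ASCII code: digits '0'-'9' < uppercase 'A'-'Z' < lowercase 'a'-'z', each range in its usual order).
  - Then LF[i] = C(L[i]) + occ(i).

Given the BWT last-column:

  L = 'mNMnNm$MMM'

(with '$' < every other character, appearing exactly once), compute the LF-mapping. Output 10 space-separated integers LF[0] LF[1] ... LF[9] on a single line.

Answer: 7 5 1 9 6 8 0 2 3 4

Derivation:
Char counts: '$':1, 'M':4, 'N':2, 'm':2, 'n':1
C (first-col start): C('$')=0, C('M')=1, C('N')=5, C('m')=7, C('n')=9
L[0]='m': occ=0, LF[0]=C('m')+0=7+0=7
L[1]='N': occ=0, LF[1]=C('N')+0=5+0=5
L[2]='M': occ=0, LF[2]=C('M')+0=1+0=1
L[3]='n': occ=0, LF[3]=C('n')+0=9+0=9
L[4]='N': occ=1, LF[4]=C('N')+1=5+1=6
L[5]='m': occ=1, LF[5]=C('m')+1=7+1=8
L[6]='$': occ=0, LF[6]=C('$')+0=0+0=0
L[7]='M': occ=1, LF[7]=C('M')+1=1+1=2
L[8]='M': occ=2, LF[8]=C('M')+2=1+2=3
L[9]='M': occ=3, LF[9]=C('M')+3=1+3=4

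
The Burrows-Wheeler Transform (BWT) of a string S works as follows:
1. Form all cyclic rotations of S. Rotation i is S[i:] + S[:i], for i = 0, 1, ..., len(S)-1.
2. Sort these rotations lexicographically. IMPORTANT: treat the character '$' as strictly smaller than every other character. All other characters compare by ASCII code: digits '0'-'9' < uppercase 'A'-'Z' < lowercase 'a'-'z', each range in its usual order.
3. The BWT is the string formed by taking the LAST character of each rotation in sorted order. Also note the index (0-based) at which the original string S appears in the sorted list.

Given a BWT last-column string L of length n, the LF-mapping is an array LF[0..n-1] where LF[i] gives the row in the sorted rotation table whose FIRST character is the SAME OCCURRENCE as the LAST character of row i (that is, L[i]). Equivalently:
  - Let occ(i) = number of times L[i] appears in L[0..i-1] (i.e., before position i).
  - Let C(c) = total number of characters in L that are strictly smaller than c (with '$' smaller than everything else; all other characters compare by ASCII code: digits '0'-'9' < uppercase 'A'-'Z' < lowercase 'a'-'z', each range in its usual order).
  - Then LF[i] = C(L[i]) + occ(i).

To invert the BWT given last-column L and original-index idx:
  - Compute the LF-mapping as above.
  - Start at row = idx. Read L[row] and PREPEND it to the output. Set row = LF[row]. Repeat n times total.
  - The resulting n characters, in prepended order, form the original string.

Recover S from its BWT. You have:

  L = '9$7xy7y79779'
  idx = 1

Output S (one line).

Answer: 777y7x799y9$

Derivation:
LF mapping: 6 0 1 9 10 2 11 3 7 4 5 8
Walk LF starting at row 1, prepending L[row]:
  step 1: row=1, L[1]='$', prepend. Next row=LF[1]=0
  step 2: row=0, L[0]='9', prepend. Next row=LF[0]=6
  step 3: row=6, L[6]='y', prepend. Next row=LF[6]=11
  step 4: row=11, L[11]='9', prepend. Next row=LF[11]=8
  step 5: row=8, L[8]='9', prepend. Next row=LF[8]=7
  step 6: row=7, L[7]='7', prepend. Next row=LF[7]=3
  step 7: row=3, L[3]='x', prepend. Next row=LF[3]=9
  step 8: row=9, L[9]='7', prepend. Next row=LF[9]=4
  step 9: row=4, L[4]='y', prepend. Next row=LF[4]=10
  step 10: row=10, L[10]='7', prepend. Next row=LF[10]=5
  step 11: row=5, L[5]='7', prepend. Next row=LF[5]=2
  step 12: row=2, L[2]='7', prepend. Next row=LF[2]=1
Reversed output: 777y7x799y9$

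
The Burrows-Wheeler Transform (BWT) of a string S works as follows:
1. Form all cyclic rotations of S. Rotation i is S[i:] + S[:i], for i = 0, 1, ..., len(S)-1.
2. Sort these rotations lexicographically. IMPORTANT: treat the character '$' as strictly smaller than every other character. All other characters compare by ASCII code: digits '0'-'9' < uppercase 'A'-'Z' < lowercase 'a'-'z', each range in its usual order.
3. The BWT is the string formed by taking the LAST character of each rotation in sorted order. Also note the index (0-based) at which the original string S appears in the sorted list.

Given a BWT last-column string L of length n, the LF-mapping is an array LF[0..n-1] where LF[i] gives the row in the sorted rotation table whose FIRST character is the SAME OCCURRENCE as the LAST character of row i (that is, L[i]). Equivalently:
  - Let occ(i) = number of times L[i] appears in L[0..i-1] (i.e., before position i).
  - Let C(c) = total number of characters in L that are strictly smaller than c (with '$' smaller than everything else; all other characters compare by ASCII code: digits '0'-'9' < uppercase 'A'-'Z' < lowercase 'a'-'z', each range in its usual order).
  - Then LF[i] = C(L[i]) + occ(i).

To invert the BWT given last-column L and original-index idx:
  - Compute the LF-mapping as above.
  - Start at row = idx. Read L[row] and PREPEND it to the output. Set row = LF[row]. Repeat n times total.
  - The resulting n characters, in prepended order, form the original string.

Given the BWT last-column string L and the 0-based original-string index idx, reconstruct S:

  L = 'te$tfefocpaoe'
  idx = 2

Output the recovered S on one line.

LF mapping: 11 3 0 12 6 4 7 8 2 10 1 9 5
Walk LF starting at row 2, prepending L[row]:
  step 1: row=2, L[2]='$', prepend. Next row=LF[2]=0
  step 2: row=0, L[0]='t', prepend. Next row=LF[0]=11
  step 3: row=11, L[11]='o', prepend. Next row=LF[11]=9
  step 4: row=9, L[9]='p', prepend. Next row=LF[9]=10
  step 5: row=10, L[10]='a', prepend. Next row=LF[10]=1
  step 6: row=1, L[1]='e', prepend. Next row=LF[1]=3
  step 7: row=3, L[3]='t', prepend. Next row=LF[3]=12
  step 8: row=12, L[12]='e', prepend. Next row=LF[12]=5
  step 9: row=5, L[5]='e', prepend. Next row=LF[5]=4
  step 10: row=4, L[4]='f', prepend. Next row=LF[4]=6
  step 11: row=6, L[6]='f', prepend. Next row=LF[6]=7
  step 12: row=7, L[7]='o', prepend. Next row=LF[7]=8
  step 13: row=8, L[8]='c', prepend. Next row=LF[8]=2
Reversed output: coffeeteapot$

Answer: coffeeteapot$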